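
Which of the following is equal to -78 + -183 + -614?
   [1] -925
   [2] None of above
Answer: 2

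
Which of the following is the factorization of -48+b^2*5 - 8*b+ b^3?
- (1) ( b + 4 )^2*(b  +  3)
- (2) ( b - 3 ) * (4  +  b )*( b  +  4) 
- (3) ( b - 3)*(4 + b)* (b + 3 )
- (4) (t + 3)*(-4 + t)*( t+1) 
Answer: 2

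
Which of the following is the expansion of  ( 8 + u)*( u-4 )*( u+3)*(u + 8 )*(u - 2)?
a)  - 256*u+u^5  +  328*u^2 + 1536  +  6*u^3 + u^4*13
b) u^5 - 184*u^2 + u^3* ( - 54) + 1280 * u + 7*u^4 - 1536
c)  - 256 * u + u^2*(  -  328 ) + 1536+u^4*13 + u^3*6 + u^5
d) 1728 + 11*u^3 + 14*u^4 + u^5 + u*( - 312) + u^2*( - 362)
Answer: c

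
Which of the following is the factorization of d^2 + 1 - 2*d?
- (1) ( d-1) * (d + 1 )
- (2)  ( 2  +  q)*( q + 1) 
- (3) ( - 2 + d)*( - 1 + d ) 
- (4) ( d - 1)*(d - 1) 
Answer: 4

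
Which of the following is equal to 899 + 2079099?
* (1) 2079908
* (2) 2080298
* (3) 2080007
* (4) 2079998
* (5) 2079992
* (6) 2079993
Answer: 4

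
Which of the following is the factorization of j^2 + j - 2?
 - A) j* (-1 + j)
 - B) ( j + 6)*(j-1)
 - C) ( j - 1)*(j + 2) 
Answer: C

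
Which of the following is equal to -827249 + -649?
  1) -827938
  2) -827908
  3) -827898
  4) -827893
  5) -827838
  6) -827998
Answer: 3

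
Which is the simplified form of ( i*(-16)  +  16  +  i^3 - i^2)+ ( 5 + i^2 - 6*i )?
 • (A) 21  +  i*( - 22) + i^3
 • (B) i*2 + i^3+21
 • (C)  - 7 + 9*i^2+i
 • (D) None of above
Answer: A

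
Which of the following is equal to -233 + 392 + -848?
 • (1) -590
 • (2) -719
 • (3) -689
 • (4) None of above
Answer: 3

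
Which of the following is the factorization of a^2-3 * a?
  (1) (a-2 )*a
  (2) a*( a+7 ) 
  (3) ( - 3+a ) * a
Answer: 3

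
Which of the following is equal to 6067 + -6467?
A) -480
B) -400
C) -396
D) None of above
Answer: B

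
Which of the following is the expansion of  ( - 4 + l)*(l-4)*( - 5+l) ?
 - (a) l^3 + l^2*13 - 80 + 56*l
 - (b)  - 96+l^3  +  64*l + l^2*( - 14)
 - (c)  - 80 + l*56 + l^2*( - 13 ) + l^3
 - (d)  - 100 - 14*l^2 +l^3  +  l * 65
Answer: c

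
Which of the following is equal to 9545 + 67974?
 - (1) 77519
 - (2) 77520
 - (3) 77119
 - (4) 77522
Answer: 1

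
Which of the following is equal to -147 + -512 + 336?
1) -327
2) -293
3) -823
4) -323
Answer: 4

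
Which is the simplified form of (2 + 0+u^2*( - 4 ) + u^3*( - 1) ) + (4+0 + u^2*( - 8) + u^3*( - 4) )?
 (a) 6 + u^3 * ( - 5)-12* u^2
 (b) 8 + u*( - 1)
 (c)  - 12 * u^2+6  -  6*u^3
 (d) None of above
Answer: a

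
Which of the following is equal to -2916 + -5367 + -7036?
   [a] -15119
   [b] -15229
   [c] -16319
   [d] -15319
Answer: d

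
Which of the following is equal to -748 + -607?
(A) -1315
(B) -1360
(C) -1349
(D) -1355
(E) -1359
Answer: D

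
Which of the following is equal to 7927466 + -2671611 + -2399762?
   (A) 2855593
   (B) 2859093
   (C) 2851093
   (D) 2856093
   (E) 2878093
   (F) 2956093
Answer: D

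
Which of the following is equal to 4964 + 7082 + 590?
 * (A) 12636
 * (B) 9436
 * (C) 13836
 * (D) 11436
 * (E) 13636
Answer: A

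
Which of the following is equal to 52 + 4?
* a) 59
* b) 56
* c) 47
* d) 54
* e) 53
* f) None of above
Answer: b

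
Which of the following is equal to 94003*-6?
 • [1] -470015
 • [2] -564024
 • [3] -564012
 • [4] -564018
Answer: 4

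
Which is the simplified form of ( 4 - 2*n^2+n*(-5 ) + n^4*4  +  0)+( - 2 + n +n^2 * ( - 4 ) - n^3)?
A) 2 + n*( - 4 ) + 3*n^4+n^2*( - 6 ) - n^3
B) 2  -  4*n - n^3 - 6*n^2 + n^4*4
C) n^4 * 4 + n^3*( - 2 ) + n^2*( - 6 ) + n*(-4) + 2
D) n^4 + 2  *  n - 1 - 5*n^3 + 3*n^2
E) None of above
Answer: B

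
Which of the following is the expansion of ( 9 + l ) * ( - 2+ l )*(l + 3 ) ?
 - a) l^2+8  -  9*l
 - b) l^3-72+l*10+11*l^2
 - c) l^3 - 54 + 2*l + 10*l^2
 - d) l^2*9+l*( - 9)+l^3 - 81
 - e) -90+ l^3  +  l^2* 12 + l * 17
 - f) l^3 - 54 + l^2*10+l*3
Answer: f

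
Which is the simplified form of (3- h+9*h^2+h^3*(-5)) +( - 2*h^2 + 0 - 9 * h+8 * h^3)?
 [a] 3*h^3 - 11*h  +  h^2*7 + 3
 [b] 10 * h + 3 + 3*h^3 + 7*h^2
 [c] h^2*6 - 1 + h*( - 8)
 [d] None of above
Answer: d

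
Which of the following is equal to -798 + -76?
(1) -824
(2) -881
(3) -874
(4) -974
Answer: 3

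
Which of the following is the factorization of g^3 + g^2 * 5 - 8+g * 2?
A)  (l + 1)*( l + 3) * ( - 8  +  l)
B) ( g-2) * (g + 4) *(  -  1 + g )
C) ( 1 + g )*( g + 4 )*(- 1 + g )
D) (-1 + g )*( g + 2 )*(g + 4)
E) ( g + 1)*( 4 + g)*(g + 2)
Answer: D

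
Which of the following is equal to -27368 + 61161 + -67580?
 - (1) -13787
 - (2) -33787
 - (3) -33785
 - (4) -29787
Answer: 2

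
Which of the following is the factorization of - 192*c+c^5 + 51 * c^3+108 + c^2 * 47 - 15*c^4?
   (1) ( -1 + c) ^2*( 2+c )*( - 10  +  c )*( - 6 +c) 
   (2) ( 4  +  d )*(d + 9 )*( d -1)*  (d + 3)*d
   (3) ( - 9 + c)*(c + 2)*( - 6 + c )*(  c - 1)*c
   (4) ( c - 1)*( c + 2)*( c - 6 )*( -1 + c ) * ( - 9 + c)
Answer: 4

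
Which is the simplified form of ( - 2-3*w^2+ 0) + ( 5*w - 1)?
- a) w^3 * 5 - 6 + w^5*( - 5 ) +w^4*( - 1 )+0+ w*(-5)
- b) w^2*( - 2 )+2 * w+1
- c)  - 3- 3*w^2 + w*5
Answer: c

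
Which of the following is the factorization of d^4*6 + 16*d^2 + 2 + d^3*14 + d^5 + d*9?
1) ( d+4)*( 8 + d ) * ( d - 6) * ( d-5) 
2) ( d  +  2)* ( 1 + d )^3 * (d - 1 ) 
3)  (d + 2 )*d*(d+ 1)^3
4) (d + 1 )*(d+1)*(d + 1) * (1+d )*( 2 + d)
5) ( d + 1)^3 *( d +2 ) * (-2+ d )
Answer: 4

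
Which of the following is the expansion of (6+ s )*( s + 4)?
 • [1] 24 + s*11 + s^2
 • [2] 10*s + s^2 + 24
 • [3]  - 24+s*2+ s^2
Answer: 2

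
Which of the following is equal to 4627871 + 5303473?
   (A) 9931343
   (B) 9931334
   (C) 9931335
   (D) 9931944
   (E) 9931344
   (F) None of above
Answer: E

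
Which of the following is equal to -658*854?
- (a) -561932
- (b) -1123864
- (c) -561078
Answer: a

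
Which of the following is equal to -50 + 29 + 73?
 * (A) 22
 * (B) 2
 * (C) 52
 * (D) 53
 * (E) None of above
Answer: C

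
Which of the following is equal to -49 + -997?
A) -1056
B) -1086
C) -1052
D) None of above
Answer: D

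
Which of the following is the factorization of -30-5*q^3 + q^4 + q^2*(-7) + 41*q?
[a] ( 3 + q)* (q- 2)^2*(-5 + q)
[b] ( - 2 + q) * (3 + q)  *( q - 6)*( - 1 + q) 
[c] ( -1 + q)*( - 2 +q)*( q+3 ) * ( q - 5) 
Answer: c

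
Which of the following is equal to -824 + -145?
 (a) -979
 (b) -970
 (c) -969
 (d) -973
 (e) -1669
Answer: c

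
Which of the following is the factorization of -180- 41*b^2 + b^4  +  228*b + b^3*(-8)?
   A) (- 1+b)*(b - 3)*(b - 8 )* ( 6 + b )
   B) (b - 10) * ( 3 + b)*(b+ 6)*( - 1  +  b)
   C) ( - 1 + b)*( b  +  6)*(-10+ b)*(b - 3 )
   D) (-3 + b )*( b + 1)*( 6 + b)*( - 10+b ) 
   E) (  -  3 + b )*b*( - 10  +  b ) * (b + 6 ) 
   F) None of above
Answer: C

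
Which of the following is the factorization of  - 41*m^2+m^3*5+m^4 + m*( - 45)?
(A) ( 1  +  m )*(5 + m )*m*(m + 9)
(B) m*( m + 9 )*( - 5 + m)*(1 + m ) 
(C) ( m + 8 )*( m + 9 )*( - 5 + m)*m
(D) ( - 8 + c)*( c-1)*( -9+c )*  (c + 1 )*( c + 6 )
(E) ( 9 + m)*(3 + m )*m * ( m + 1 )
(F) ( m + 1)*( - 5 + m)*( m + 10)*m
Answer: B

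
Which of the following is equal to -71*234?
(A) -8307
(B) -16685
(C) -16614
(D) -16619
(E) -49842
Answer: C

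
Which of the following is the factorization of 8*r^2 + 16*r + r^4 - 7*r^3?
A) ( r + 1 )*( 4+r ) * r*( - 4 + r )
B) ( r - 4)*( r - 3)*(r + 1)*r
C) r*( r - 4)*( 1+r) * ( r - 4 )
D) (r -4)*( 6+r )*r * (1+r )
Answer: C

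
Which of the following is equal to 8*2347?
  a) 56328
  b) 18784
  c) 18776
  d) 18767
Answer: c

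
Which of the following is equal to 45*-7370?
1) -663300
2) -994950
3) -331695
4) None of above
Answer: 4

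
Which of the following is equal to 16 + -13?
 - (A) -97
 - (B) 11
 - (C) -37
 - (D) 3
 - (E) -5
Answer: D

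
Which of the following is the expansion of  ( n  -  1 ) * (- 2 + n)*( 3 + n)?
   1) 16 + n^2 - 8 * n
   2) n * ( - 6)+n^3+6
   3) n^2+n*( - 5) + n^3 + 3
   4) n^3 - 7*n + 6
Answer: 4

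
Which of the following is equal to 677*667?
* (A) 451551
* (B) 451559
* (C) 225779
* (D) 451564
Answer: B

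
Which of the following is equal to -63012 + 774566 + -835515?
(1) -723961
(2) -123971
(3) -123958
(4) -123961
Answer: 4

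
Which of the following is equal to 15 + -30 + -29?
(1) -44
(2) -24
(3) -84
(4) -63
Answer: 1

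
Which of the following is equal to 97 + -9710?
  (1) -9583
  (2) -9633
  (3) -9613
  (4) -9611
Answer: 3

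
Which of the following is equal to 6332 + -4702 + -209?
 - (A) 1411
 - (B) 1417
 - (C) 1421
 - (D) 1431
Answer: C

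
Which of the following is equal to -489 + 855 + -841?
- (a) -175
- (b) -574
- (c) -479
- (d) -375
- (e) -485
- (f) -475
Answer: f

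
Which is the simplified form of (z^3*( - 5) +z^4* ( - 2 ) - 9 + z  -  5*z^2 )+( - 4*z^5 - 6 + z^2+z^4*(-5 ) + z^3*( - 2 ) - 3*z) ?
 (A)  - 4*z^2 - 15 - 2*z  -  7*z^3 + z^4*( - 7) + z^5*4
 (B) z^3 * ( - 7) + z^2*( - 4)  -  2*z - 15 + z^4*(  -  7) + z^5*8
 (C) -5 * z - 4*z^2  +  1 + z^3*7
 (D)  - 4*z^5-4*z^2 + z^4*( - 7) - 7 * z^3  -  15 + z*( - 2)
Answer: D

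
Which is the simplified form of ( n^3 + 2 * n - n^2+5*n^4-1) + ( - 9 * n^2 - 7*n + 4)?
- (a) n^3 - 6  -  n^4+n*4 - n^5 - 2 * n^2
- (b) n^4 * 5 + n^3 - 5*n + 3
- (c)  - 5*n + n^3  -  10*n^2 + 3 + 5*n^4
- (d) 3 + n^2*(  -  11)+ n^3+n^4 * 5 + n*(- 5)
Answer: c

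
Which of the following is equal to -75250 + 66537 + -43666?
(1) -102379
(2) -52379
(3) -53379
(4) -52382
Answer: 2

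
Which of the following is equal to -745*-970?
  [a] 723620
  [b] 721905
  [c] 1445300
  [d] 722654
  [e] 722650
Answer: e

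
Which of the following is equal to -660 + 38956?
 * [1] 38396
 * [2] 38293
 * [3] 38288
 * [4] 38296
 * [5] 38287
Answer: 4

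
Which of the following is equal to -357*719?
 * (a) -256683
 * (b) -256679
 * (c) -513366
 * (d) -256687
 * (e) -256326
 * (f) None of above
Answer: a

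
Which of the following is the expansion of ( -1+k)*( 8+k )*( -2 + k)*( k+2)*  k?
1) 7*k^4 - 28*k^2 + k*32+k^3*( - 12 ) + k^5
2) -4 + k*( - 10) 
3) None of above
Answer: 1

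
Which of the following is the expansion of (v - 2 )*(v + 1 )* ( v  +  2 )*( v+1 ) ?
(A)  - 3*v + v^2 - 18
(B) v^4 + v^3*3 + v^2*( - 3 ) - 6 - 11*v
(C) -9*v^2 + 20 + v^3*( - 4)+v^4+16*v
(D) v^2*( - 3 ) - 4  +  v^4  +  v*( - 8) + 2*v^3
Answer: D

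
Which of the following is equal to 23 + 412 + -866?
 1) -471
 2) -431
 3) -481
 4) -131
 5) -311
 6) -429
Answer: 2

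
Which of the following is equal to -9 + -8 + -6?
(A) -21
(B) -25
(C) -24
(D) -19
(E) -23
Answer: E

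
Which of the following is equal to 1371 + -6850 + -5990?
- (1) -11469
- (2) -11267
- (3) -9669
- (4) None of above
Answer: 1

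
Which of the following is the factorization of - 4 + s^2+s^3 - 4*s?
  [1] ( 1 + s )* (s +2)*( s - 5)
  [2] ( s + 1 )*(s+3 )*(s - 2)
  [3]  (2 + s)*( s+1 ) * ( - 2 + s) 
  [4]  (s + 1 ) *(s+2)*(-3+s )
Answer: 3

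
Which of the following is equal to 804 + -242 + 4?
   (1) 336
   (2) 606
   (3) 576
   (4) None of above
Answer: 4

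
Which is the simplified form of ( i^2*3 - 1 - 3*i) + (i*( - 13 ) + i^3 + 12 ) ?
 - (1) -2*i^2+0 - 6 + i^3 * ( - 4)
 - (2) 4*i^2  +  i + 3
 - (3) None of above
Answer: 3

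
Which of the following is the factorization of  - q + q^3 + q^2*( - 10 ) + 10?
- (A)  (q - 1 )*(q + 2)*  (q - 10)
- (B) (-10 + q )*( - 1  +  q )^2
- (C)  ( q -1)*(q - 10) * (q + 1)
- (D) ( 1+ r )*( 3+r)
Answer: C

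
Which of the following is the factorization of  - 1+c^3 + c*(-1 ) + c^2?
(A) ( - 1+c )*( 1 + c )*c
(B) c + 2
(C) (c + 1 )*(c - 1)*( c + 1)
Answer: C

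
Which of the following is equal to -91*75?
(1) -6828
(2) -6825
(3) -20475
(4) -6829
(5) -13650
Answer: 2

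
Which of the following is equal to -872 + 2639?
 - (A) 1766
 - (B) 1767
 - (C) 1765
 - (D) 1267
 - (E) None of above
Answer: B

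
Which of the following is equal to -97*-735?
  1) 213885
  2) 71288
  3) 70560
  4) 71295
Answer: 4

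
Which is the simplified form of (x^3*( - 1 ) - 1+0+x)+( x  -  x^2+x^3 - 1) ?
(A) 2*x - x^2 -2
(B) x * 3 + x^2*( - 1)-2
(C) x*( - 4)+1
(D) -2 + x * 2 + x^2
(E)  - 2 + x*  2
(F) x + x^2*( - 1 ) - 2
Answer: A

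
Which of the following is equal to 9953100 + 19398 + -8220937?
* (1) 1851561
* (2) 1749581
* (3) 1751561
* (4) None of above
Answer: 3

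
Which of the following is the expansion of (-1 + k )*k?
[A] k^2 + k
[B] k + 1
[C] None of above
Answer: C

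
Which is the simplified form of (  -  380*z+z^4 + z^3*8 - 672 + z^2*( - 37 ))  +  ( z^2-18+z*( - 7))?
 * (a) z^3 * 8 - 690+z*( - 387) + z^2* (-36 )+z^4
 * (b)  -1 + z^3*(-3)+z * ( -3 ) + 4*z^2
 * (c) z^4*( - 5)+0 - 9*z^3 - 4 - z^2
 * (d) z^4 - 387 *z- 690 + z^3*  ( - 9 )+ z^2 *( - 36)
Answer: a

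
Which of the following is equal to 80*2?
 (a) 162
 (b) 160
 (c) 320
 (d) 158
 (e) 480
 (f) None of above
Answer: b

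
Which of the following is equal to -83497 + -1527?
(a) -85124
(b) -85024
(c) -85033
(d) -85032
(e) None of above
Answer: b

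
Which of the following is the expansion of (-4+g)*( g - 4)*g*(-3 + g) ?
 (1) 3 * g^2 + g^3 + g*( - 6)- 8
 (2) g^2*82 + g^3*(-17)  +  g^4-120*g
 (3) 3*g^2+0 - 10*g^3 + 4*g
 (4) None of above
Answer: 4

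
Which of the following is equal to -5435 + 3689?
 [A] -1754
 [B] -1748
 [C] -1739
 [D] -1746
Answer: D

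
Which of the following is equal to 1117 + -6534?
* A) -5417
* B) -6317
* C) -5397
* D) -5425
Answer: A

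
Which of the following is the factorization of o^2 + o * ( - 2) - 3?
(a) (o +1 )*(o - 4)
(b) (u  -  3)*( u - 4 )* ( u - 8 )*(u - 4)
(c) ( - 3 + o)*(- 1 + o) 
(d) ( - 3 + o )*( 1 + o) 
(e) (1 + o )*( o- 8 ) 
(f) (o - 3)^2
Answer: d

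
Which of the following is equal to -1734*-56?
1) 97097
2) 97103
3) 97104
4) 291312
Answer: 3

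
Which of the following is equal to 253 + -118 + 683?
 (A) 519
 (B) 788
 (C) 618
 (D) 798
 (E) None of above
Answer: E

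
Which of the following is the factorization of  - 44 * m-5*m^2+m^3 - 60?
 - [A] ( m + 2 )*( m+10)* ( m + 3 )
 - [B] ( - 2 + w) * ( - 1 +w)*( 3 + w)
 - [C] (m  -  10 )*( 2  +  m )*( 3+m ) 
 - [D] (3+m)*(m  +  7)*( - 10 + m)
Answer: C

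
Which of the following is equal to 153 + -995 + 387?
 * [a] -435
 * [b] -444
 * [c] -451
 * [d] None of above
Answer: d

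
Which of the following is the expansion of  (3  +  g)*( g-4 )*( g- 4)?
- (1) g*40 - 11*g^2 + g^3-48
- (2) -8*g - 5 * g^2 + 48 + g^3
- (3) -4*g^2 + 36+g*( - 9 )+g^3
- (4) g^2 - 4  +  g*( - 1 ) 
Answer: 2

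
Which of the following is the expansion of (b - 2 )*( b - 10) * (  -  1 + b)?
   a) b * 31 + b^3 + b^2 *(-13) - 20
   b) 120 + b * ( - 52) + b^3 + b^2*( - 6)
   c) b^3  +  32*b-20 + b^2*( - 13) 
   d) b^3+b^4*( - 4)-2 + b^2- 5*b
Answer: c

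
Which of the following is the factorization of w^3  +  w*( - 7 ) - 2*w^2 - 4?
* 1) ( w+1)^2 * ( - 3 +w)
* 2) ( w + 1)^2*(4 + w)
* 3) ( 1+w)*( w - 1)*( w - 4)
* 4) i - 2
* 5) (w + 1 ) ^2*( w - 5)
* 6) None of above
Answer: 6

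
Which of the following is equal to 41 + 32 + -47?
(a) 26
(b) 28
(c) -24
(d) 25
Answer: a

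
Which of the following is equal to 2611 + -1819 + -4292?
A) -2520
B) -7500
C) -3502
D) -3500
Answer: D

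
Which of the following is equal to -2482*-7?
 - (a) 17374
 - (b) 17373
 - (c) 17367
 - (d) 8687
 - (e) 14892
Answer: a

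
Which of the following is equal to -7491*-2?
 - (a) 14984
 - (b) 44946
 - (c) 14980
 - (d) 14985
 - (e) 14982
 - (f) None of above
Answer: e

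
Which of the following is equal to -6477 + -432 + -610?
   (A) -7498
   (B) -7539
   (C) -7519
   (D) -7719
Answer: C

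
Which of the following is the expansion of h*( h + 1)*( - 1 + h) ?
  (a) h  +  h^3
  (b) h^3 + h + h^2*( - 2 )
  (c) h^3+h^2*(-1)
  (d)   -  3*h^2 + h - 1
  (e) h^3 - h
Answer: e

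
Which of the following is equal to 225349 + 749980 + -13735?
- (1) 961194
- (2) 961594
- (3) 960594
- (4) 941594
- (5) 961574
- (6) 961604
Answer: 2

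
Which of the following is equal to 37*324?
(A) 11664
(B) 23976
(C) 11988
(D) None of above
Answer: C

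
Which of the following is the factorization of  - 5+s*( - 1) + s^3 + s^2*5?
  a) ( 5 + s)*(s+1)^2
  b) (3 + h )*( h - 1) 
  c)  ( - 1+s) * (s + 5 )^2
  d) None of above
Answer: d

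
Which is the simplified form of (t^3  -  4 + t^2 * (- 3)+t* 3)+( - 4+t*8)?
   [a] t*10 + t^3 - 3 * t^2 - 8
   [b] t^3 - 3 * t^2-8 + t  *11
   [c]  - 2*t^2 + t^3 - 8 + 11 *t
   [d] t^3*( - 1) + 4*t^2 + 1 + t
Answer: b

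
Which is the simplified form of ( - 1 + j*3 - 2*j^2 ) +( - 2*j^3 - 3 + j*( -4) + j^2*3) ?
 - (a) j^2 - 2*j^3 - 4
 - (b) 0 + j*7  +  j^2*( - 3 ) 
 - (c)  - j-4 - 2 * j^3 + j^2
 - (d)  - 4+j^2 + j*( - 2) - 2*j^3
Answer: c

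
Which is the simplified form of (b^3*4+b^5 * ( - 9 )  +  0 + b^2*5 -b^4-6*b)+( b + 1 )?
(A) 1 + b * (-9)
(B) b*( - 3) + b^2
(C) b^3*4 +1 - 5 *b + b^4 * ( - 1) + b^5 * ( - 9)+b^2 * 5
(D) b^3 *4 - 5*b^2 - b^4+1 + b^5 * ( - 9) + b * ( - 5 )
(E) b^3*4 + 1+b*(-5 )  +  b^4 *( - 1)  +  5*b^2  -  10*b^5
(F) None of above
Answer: C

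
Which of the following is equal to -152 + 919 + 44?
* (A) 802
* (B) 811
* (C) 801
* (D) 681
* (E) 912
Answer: B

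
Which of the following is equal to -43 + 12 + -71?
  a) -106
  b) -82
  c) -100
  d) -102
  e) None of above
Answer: d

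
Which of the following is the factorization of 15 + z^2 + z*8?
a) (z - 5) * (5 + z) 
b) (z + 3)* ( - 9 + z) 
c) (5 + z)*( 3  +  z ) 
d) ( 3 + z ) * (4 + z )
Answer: c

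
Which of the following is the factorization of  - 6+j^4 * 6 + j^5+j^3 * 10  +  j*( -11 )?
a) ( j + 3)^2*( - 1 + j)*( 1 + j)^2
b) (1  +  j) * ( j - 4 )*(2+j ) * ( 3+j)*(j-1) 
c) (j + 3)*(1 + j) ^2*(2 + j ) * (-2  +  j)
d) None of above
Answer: d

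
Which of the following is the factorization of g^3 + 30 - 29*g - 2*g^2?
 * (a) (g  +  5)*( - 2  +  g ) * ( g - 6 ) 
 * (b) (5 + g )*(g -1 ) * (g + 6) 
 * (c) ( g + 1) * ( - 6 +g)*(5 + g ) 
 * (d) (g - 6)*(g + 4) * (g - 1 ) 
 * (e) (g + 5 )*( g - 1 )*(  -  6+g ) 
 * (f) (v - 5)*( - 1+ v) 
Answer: e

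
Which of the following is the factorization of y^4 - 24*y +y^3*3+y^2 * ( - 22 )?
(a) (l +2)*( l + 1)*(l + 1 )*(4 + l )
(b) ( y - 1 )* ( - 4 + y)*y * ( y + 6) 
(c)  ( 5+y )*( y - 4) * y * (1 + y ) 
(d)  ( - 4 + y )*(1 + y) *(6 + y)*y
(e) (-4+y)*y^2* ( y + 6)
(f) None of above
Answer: d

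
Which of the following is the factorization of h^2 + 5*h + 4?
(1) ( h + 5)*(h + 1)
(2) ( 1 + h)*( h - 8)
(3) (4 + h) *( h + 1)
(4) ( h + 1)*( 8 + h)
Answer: 3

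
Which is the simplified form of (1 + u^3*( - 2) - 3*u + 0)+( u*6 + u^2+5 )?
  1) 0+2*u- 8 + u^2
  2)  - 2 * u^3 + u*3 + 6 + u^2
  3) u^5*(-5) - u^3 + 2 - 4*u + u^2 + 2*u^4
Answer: 2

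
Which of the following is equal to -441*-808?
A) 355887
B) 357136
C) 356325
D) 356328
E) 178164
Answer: D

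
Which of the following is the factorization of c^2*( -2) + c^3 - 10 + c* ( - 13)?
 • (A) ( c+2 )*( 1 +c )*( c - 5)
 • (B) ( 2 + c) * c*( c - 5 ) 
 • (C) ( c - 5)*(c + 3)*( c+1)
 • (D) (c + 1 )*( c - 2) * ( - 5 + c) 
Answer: A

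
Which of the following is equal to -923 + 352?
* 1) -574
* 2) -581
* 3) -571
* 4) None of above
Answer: 3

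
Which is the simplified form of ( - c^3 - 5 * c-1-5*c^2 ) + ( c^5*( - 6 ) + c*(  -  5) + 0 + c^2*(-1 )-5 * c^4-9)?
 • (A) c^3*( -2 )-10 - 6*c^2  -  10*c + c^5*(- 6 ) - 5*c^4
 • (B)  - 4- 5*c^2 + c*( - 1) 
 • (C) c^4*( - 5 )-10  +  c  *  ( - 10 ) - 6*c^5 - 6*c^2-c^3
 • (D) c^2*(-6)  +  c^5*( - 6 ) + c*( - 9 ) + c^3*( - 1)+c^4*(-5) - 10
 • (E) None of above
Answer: C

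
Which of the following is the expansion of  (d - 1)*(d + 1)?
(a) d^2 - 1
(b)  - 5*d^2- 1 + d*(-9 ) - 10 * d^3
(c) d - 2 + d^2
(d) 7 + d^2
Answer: a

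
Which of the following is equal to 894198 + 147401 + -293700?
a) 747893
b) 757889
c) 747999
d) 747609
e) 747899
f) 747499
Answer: e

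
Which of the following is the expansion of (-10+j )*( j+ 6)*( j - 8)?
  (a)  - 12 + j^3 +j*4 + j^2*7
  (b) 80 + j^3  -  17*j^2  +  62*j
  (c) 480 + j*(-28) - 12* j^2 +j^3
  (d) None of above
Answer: c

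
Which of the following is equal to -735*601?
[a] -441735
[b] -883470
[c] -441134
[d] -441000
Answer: a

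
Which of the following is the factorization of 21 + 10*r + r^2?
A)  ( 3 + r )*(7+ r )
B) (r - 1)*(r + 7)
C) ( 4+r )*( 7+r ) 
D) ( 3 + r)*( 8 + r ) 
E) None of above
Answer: A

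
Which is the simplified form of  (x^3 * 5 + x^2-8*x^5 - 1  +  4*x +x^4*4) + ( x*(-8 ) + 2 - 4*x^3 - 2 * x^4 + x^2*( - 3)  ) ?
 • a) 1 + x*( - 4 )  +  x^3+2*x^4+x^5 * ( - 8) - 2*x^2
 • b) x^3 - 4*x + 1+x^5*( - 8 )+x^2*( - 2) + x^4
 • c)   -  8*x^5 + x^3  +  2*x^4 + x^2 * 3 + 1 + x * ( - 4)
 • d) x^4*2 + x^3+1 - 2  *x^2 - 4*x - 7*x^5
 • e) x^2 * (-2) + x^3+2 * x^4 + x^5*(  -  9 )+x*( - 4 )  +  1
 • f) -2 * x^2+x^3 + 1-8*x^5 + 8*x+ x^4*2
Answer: a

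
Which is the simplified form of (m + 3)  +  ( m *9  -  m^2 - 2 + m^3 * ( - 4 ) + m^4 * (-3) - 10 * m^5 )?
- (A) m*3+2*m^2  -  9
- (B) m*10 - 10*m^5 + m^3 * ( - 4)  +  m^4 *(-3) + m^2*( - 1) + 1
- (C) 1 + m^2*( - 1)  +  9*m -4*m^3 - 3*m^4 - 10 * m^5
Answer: B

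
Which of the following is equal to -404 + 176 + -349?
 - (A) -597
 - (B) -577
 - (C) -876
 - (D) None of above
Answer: B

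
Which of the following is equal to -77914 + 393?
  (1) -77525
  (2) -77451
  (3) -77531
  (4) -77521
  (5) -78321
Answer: 4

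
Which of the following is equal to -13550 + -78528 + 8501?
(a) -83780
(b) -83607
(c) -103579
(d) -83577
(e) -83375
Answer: d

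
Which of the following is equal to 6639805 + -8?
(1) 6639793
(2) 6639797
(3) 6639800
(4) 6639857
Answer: 2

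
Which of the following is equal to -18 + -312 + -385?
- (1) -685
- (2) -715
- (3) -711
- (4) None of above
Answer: 2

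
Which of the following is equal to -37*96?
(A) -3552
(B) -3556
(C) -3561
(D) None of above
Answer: A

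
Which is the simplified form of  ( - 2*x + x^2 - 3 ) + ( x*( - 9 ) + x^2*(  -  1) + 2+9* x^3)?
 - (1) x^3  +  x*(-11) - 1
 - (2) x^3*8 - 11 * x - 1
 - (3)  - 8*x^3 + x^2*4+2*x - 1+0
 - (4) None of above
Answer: 4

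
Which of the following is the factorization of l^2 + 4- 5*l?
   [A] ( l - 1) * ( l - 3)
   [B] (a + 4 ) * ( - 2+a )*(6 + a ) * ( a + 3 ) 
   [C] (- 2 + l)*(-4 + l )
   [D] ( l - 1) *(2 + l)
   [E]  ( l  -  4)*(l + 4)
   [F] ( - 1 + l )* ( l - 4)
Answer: F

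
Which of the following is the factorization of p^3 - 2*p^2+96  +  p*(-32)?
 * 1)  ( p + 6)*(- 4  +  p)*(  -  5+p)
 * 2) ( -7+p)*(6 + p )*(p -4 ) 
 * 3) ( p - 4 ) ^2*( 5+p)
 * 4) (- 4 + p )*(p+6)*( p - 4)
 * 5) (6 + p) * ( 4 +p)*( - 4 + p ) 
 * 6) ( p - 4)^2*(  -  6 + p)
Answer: 4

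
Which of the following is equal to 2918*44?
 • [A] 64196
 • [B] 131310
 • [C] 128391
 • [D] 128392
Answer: D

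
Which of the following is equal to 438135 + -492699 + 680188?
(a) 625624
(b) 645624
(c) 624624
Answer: a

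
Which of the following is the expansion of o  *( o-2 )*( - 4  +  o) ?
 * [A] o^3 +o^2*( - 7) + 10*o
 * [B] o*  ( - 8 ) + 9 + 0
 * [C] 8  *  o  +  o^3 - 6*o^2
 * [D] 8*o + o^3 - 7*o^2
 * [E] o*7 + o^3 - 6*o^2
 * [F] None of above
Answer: C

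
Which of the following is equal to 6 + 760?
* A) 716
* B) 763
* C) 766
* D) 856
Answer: C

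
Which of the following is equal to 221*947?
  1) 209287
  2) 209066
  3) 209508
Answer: 1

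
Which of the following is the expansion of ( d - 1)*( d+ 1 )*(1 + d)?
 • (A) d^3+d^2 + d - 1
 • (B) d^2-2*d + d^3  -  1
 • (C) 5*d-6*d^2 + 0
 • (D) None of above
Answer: D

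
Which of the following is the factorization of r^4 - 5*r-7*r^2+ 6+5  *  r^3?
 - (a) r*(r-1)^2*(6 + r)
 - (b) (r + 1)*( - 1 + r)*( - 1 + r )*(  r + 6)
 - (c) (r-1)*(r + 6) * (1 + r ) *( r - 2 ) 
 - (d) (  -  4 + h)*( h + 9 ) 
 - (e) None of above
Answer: b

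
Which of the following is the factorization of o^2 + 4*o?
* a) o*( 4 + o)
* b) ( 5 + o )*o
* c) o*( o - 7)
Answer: a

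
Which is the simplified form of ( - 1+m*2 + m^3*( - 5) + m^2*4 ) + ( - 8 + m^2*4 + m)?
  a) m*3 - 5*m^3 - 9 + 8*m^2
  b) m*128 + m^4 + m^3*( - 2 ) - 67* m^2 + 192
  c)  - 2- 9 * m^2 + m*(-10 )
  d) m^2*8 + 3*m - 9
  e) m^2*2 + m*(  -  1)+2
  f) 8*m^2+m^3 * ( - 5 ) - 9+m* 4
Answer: a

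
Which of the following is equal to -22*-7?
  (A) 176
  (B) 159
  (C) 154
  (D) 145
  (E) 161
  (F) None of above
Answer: C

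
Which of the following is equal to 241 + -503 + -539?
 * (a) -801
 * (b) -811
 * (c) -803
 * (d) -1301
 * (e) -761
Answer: a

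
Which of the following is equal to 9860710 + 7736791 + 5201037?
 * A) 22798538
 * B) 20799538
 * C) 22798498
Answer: A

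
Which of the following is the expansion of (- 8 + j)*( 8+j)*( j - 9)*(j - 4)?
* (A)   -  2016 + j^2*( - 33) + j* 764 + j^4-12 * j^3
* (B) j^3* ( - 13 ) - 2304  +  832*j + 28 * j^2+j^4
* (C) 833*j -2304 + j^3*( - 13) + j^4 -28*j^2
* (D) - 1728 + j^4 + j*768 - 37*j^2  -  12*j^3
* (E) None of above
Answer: E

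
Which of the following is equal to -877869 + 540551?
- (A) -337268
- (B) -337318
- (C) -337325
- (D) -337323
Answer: B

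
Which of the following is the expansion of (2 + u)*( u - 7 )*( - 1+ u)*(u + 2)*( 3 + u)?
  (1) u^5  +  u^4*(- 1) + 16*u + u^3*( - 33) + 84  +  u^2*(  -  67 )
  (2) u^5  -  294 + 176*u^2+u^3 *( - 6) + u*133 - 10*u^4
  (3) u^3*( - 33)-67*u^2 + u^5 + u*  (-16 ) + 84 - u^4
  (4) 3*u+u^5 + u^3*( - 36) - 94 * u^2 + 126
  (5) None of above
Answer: 1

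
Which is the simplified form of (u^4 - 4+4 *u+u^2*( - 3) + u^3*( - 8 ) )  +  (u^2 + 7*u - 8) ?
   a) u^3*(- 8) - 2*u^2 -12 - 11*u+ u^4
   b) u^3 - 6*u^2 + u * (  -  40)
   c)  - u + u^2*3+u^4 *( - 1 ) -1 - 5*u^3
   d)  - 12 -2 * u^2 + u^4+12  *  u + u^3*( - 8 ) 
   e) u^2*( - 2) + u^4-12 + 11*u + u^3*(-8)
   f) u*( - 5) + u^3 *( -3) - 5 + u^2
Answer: e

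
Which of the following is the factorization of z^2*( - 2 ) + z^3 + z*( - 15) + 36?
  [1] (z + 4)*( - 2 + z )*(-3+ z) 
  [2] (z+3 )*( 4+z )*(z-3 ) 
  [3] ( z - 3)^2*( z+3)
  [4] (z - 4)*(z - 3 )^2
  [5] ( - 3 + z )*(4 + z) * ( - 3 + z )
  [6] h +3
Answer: 5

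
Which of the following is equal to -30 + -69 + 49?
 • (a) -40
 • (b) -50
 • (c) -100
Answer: b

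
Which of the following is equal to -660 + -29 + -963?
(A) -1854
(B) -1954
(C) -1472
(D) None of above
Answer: D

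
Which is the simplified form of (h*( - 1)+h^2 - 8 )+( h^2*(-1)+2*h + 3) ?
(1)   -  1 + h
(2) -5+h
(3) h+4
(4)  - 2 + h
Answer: 2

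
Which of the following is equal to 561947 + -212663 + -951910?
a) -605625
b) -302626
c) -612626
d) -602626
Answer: d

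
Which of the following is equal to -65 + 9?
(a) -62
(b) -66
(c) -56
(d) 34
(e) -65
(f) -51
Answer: c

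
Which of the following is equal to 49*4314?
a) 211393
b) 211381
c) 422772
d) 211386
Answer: d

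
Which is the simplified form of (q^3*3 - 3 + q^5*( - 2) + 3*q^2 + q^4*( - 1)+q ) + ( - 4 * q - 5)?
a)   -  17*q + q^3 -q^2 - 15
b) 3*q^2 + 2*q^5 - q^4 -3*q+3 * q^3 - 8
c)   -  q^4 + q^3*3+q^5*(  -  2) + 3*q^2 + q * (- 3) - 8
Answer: c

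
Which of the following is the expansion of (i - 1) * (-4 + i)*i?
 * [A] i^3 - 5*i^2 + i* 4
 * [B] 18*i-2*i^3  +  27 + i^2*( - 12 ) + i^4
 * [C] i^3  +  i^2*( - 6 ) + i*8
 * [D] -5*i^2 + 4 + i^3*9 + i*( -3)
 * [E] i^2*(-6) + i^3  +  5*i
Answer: A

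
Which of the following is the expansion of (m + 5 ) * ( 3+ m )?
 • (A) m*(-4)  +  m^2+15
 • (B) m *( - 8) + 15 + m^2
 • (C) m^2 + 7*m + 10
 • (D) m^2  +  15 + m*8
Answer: D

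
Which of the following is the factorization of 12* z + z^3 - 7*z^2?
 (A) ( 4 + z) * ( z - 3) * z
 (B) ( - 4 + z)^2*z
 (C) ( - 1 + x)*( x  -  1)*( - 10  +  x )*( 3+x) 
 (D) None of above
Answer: D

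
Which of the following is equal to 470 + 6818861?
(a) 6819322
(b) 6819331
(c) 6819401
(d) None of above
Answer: b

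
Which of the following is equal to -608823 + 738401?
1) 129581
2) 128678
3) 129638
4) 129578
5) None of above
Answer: 4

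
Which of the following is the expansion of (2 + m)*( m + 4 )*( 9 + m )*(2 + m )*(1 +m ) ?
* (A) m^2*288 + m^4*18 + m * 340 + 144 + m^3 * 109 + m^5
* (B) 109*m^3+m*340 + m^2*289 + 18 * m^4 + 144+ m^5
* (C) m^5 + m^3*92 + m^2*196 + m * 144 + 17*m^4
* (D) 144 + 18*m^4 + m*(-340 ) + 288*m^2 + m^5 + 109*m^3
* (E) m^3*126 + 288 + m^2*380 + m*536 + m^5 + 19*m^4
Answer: A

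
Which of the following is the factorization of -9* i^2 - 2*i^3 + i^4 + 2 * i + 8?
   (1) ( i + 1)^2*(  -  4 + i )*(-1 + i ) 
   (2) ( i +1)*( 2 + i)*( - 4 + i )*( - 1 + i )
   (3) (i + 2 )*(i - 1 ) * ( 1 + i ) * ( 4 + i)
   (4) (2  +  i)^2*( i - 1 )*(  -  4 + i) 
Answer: 2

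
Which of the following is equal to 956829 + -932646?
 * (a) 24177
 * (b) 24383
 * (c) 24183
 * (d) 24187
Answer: c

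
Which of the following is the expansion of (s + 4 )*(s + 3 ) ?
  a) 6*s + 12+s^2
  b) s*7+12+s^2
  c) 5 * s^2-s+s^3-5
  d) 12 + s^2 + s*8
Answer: b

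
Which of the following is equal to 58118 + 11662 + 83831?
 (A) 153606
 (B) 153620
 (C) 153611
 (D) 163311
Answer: C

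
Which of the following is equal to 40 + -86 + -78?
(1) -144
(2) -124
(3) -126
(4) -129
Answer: 2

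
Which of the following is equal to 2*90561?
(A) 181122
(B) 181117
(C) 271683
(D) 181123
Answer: A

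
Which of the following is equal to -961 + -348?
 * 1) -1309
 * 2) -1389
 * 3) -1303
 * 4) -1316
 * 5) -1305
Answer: 1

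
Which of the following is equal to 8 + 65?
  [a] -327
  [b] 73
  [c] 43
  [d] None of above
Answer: b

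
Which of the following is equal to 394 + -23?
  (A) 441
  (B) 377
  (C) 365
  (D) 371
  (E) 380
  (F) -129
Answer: D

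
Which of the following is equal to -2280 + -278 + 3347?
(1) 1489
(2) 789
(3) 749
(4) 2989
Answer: 2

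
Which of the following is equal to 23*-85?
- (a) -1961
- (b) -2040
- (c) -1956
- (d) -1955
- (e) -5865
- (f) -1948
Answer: d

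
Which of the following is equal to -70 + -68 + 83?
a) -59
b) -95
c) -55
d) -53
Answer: c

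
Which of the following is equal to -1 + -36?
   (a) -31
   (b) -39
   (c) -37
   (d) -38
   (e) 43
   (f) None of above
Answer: c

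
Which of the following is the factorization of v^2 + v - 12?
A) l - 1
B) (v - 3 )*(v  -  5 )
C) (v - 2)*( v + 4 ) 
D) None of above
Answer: D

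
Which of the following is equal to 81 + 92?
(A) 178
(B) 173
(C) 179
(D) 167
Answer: B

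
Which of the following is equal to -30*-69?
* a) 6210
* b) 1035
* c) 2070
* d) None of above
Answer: c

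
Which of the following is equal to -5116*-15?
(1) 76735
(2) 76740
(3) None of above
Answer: 2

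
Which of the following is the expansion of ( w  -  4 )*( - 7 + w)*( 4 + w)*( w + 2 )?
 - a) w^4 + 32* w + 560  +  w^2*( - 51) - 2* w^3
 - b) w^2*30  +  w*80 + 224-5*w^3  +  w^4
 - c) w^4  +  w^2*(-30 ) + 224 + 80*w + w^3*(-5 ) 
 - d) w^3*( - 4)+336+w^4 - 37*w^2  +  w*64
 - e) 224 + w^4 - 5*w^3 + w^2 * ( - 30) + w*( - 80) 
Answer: c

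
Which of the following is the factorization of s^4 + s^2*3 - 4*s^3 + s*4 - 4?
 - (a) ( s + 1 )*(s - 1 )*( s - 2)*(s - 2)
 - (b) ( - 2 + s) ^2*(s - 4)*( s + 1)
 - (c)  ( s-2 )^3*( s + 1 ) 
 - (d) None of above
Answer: a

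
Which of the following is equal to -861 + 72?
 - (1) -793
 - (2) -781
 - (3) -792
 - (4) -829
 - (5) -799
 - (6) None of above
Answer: 6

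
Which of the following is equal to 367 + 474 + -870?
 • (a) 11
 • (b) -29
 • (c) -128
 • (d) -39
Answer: b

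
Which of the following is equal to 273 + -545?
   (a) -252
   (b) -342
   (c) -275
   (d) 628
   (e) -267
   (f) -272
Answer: f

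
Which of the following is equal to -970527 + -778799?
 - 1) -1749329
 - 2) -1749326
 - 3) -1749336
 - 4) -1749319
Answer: 2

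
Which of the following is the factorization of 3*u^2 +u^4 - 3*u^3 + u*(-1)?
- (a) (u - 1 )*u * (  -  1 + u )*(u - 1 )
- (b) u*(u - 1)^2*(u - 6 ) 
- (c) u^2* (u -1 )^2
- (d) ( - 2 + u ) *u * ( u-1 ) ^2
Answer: a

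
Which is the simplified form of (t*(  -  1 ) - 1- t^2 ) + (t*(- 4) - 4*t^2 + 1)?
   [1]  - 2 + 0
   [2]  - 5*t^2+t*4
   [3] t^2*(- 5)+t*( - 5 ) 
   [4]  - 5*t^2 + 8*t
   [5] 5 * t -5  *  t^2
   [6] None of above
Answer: 3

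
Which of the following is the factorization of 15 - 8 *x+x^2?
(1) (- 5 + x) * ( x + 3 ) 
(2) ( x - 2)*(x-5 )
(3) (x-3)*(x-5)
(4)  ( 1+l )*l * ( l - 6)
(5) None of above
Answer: 3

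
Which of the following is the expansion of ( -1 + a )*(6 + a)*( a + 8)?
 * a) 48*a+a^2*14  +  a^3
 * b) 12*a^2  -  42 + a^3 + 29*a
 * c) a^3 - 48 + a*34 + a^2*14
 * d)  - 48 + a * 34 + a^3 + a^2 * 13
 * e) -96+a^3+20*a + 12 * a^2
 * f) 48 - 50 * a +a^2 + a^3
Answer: d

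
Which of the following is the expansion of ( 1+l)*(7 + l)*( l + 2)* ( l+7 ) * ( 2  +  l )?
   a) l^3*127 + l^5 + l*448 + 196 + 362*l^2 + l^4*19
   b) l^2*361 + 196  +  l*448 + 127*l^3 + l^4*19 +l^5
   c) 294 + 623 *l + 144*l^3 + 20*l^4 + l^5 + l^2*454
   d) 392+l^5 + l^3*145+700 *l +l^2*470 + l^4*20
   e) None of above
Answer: b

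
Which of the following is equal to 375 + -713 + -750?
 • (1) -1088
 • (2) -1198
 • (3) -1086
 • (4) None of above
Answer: 1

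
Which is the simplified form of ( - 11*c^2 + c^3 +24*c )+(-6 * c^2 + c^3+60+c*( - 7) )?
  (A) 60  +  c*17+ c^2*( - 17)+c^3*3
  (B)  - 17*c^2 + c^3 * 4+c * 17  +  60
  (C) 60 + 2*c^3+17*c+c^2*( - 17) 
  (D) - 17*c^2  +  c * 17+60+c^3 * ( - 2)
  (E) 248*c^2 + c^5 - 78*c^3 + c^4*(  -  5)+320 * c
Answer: C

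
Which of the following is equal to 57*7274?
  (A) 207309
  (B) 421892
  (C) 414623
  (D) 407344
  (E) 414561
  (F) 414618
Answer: F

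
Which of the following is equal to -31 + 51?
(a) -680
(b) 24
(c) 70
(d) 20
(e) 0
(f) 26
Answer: d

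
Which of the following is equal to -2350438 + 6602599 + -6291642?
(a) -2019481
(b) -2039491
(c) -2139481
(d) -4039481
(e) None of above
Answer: e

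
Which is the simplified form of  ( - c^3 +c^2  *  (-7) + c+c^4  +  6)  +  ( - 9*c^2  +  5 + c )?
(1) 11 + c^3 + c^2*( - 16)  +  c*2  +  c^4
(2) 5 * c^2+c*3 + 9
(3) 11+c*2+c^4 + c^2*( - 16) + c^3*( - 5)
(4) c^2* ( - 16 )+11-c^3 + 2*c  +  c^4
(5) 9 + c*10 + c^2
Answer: 4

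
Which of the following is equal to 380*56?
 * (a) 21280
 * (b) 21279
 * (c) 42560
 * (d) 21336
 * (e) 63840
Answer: a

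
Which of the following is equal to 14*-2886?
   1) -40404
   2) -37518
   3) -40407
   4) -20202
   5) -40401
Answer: 1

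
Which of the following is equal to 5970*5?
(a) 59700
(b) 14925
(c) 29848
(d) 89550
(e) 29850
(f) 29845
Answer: e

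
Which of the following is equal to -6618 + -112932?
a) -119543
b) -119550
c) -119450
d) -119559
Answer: b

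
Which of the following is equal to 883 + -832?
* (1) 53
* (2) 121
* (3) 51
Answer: 3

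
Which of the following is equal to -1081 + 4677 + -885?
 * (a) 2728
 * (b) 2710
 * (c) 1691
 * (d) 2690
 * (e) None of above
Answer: e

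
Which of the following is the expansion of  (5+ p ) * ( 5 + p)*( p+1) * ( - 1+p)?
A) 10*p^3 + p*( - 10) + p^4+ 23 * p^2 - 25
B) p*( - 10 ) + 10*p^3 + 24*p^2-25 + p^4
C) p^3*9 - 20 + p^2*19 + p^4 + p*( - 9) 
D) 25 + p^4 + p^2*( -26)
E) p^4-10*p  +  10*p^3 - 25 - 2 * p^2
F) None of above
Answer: B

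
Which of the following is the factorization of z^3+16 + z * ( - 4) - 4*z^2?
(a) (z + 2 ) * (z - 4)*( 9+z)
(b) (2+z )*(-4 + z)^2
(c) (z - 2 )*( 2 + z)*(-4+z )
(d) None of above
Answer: c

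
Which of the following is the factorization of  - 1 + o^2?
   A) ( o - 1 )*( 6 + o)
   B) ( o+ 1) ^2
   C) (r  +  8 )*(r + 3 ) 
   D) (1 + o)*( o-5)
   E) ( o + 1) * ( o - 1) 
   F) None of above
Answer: E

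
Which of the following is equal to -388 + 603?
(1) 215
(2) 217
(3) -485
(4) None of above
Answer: 1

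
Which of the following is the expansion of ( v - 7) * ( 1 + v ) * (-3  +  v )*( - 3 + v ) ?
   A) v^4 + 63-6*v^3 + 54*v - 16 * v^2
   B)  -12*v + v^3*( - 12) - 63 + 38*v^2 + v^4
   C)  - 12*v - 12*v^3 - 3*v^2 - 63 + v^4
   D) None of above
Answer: B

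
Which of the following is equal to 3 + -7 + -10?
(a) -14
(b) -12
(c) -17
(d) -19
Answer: a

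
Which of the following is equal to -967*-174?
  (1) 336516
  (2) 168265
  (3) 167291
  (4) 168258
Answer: 4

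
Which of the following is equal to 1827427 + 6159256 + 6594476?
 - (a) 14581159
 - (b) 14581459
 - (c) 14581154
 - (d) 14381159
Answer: a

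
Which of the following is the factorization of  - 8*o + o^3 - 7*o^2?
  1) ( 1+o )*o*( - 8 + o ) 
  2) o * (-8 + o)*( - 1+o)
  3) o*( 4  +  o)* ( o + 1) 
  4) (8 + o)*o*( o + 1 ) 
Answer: 1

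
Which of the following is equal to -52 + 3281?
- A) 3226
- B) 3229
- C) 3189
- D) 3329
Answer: B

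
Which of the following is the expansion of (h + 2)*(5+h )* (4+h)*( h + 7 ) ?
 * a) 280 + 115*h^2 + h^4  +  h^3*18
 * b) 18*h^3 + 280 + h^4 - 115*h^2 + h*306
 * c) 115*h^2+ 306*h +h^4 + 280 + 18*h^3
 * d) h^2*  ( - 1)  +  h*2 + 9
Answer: c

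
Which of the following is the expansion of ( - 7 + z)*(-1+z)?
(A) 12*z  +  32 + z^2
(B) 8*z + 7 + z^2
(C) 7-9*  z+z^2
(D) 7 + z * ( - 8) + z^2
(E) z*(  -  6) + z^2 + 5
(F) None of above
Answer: D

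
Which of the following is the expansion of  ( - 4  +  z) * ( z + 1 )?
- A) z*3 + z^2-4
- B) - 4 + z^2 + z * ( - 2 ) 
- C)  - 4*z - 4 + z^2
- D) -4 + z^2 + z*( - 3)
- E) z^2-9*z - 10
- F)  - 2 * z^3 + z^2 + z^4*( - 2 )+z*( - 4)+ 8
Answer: D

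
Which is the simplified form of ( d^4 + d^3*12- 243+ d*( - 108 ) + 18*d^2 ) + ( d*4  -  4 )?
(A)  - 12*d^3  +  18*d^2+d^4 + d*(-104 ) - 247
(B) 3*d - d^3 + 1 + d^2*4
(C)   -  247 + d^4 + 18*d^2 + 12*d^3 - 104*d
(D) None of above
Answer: C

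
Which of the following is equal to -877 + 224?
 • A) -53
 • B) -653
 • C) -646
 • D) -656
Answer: B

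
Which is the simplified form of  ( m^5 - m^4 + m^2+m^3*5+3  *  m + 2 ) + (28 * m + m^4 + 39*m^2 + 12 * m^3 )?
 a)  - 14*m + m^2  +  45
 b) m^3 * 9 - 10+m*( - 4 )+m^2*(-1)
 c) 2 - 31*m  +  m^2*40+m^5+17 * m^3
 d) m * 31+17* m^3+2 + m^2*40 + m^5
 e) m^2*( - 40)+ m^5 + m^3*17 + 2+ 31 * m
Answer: d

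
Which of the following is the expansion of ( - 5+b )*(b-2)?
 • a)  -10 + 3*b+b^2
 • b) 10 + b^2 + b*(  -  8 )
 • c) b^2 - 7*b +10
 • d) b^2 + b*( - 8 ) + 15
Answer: c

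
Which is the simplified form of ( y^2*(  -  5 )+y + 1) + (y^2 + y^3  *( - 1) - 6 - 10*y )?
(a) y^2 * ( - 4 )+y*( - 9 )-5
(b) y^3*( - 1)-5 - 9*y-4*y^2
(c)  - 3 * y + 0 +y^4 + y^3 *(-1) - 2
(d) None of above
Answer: b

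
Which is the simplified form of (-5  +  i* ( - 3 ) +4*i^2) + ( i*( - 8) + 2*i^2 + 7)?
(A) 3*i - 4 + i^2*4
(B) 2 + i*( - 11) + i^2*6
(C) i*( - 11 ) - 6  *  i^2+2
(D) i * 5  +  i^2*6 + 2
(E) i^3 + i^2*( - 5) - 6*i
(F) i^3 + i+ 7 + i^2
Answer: B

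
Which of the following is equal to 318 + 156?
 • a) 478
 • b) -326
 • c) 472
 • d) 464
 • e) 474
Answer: e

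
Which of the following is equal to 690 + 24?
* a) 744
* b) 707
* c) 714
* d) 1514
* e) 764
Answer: c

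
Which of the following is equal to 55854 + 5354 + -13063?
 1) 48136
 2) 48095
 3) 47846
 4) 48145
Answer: 4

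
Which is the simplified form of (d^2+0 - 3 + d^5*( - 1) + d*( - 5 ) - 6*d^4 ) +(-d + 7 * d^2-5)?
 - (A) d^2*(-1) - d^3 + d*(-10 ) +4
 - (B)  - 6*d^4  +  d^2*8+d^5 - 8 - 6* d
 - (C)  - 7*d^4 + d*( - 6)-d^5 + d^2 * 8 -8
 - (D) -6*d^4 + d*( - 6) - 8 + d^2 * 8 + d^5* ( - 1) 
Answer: D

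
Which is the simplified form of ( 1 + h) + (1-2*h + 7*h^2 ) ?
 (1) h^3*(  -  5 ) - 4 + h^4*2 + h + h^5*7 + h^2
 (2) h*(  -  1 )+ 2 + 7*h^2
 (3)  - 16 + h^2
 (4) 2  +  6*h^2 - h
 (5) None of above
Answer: 2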